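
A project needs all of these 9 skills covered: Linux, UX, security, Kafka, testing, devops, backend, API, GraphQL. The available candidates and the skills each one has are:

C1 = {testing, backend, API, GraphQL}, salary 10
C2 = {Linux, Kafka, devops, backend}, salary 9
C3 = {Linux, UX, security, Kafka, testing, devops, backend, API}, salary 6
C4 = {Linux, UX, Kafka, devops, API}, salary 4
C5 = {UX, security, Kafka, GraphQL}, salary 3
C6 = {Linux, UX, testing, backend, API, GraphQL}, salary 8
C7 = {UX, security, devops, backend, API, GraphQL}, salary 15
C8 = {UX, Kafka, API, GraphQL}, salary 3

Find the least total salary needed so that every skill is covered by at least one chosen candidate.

9

C3, C5 cover every skill at salary 6 + 3 = 9.
Any cover uses at least 2 candidates; among all covering selections none totals below 9.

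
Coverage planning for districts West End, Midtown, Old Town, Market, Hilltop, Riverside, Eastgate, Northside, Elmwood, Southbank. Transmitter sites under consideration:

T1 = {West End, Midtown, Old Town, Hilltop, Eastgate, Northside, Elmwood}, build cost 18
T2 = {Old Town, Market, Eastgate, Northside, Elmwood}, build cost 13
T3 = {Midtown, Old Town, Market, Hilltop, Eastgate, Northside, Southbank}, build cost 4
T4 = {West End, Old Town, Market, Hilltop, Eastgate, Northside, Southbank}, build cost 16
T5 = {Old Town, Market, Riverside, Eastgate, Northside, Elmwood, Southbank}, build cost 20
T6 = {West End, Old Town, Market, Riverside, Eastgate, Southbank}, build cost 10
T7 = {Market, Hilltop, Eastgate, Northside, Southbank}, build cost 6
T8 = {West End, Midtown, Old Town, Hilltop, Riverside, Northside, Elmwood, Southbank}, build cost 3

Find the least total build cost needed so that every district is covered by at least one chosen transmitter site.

T3, T8 cover every district at build cost 4 + 3 = 7.
Any cover uses at least 2 transmitter sites; among all covering selections none totals below 7.

7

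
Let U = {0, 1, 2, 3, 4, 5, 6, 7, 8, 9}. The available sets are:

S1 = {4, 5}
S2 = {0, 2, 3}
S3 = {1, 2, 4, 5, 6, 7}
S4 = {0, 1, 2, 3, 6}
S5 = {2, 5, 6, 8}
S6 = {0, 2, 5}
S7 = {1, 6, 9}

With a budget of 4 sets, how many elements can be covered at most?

Choosing S2, S3, S5, S7 covers {0, 1, 2, 3, 4, 5, 6, 7, 8, 9} — 10 elements.
That is all 10 elements.

10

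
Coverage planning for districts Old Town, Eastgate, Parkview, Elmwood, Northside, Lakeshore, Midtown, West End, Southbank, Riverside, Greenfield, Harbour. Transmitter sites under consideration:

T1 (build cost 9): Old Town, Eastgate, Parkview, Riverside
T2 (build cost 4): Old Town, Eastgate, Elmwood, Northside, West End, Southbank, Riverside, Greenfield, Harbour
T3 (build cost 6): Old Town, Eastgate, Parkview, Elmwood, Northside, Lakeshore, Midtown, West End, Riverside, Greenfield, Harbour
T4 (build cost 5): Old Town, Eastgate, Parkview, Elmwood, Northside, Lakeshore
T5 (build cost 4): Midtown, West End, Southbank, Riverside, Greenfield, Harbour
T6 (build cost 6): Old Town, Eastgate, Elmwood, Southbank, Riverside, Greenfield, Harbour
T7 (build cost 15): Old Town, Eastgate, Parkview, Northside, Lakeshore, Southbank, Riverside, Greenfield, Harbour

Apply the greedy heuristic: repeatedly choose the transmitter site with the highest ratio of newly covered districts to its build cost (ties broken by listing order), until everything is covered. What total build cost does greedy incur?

10

Pick 1: T2 adds 9 new (Old Town, Eastgate, Elmwood, Northside, West End, Southbank, Riverside, Greenfield, Harbour) at build cost 4 (ratio 9/4).
Pick 2: T3 adds 3 new (Parkview, Lakeshore, Midtown) at build cost 6 (ratio 3/6).
Greedy total build cost: 4 + 6 = 10. (The true optimum is 9, so greedy overshoots here.)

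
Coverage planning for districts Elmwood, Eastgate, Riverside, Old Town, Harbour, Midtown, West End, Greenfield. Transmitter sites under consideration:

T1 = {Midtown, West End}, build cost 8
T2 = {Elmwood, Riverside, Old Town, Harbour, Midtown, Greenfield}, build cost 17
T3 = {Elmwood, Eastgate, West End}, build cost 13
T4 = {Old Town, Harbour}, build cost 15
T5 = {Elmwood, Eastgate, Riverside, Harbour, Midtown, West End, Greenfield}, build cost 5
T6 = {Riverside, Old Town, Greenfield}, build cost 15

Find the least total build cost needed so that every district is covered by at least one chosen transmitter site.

20

T4, T5 cover every district at build cost 15 + 5 = 20.
Any cover uses at least 2 transmitter sites; among all covering selections none totals below 20.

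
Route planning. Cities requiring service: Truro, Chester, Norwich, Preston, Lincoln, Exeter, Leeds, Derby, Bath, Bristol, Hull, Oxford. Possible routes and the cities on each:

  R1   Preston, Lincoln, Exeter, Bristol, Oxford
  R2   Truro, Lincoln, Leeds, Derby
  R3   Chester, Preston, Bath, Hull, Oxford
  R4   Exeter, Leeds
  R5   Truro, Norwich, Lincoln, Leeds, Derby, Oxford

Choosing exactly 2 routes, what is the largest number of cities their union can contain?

10

Choosing R3, R5 covers {Truro, Chester, Norwich, Preston, Lincoln, Leeds, Derby, Bath, Hull, Oxford} — 10 cities.
No choice of 2 routes does better; here Exeter, Bristol are left uncovered.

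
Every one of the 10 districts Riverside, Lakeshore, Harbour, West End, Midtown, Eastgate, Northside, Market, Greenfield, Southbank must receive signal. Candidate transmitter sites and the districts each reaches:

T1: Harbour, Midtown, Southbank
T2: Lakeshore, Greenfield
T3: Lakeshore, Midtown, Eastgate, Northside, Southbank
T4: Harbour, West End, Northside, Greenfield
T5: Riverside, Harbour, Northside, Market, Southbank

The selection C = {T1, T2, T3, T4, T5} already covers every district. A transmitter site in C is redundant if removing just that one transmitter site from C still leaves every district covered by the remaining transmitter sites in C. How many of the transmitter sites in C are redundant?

2

Drop T1: the rest still cover every district — redundant.
Drop T2: the rest still cover every district — redundant.
Drop T3: Eastgate uncovered — not redundant.
Drop T4: West End uncovered — not redundant.
Drop T5: Riverside, Market uncovered — not redundant.
2 redundant: T1, T2.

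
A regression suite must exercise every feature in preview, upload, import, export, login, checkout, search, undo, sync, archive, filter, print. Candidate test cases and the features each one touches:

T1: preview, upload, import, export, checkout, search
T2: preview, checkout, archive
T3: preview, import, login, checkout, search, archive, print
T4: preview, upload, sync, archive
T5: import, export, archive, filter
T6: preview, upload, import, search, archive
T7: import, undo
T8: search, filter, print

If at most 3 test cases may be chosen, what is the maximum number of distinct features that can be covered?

Choosing T3, T4, T5 covers {preview, upload, import, export, login, checkout, search, sync, archive, filter, print} — 11 features.
No choice of 3 test cases does better; here undo is left uncovered.

11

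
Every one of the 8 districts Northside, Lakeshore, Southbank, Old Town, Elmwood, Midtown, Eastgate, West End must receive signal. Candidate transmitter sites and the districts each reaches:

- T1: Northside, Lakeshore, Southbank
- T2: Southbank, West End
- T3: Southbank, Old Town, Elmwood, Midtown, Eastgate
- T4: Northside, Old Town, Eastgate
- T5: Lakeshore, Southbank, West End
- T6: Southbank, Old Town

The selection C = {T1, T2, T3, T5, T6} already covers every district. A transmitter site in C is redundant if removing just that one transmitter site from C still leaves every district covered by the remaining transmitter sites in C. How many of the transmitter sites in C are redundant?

Drop T1: Northside uncovered — not redundant.
Drop T2: the rest still cover every district — redundant.
Drop T3: Elmwood, Midtown, Eastgate uncovered — not redundant.
Drop T5: the rest still cover every district — redundant.
Drop T6: the rest still cover every district — redundant.
3 redundant: T2, T5, T6.

3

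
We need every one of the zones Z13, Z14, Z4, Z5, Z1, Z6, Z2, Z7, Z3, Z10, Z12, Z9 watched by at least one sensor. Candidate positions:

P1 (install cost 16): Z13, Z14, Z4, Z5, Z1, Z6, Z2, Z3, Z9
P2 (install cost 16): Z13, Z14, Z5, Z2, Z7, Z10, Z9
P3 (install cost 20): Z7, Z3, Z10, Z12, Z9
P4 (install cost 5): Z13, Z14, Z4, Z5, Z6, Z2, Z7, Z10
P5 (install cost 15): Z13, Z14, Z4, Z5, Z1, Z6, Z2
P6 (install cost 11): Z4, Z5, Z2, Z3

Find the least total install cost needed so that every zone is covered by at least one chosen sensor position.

35

P3, P5 cover every zone at install cost 20 + 15 = 35.
Any cover uses at least 2 sensor positions; among all covering selections none totals below 35.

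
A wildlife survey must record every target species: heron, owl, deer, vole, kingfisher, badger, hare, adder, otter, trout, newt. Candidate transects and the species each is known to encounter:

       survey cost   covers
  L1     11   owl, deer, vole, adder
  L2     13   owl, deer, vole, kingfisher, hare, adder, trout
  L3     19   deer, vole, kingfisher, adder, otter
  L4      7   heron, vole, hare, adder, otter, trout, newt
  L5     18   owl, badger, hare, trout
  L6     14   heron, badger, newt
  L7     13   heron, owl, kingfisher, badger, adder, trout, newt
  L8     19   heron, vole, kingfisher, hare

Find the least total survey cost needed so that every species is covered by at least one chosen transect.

L1, L4, L7 cover every species at survey cost 11 + 7 + 13 = 31.
Any cover uses at least 3 transects; among all covering selections none totals below 31.

31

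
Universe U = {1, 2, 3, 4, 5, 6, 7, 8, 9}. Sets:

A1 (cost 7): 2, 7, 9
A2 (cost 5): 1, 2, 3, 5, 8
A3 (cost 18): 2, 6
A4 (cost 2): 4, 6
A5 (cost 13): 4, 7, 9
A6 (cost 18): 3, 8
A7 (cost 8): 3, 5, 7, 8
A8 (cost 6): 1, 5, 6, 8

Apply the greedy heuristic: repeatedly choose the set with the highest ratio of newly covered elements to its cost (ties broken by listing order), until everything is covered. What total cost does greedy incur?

Pick 1: A2 adds 5 new (1, 2, 3, 5, 8) at cost 5 (ratio 5/5).
Pick 2: A4 adds 2 new (4, 6) at cost 2 (ratio 2/2).
Pick 3: A1 adds 2 new (7, 9) at cost 7 (ratio 2/7).
Greedy total cost: 5 + 2 + 7 = 14.

14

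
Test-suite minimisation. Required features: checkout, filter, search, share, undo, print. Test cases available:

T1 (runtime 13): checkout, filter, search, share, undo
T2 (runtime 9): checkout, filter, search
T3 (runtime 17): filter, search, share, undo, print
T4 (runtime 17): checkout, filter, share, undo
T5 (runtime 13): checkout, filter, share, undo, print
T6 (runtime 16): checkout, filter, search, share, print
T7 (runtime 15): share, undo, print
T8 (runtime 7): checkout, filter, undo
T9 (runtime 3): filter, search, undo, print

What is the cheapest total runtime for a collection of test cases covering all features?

T1, T9 cover every feature at runtime 13 + 3 = 16.
Any cover uses at least 2 test cases; among all covering selections none totals below 16.

16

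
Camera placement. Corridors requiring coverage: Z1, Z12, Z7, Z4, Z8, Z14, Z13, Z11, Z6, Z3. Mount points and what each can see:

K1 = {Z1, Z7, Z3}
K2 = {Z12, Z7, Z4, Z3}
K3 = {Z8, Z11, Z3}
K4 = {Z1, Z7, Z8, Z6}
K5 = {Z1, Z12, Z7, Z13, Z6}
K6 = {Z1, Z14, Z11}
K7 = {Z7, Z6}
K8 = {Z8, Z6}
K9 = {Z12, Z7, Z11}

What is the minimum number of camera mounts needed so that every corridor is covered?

K2, K3, K5, K6 together cover {Z1, Z12, Z7, Z4, Z8, Z14, Z13, Z11, Z6, Z3} — every corridor.
No 3 of the 9 camera mounts cover everything (all 84 triples fall short), so 4 is minimum.

4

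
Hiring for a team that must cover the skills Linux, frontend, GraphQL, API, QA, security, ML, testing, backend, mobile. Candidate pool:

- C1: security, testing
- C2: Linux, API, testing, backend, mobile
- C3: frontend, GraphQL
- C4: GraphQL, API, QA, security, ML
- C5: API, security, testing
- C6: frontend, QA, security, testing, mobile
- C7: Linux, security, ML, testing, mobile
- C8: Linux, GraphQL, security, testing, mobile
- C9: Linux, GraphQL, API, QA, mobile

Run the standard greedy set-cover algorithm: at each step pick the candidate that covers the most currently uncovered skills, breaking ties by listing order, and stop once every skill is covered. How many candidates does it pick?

3

Pick 1: C2 covers 5 new skills (Linux, API, testing, backend, mobile).
Pick 2: C4 covers 4 new skills (GraphQL, QA, security, ML).
Pick 3: C3 covers 1 new skills (frontend).
Greedy uses 3 candidates.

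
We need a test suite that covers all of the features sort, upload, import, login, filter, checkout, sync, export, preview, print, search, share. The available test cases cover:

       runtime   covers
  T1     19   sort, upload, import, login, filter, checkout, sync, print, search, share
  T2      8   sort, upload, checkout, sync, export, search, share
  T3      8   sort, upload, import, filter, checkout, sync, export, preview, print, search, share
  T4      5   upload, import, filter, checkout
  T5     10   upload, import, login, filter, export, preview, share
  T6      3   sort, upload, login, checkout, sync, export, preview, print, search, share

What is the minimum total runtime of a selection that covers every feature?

T4, T6 cover every feature at runtime 5 + 3 = 8.
Any cover uses at least 2 test cases; among all covering selections none totals below 8.

8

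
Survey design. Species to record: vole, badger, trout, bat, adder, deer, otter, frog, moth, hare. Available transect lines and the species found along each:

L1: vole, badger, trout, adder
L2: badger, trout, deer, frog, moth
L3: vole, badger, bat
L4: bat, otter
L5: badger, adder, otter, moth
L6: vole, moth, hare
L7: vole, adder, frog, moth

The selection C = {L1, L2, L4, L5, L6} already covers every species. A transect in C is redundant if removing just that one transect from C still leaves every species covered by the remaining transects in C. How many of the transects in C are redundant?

Drop L1: the rest still cover every species — redundant.
Drop L2: deer, frog uncovered — not redundant.
Drop L4: bat uncovered — not redundant.
Drop L5: the rest still cover every species — redundant.
Drop L6: hare uncovered — not redundant.
2 redundant: L1, L5.

2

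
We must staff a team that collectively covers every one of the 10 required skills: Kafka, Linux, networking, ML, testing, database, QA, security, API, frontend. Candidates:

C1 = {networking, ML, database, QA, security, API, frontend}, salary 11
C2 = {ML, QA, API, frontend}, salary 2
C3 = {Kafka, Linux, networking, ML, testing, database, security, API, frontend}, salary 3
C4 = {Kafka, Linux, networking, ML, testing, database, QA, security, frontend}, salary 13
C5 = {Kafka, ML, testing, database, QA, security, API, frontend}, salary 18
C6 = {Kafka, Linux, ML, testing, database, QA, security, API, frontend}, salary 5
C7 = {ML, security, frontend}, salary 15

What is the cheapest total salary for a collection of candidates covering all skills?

5

C2, C3 cover every skill at salary 2 + 3 = 5.
Any cover uses at least 2 candidates; among all covering selections none totals below 5.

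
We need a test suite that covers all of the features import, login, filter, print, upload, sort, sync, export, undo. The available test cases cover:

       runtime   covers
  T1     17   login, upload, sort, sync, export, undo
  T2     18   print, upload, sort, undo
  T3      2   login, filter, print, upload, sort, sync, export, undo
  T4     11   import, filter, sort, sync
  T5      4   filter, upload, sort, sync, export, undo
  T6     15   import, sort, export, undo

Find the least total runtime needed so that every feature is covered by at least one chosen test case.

13

T3, T4 cover every feature at runtime 2 + 11 = 13.
Any cover uses at least 2 test cases; among all covering selections none totals below 13.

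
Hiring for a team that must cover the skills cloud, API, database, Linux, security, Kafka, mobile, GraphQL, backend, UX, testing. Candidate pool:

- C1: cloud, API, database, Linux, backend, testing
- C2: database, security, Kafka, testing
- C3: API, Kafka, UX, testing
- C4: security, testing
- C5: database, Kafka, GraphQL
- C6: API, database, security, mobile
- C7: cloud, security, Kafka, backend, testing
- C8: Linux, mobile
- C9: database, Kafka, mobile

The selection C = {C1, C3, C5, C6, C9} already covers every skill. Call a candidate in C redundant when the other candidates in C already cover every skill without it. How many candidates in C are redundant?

1

Drop C1: cloud, Linux, backend uncovered — not redundant.
Drop C3: UX uncovered — not redundant.
Drop C5: GraphQL uncovered — not redundant.
Drop C6: security uncovered — not redundant.
Drop C9: the rest still cover every skill — redundant.
1 redundant: C9.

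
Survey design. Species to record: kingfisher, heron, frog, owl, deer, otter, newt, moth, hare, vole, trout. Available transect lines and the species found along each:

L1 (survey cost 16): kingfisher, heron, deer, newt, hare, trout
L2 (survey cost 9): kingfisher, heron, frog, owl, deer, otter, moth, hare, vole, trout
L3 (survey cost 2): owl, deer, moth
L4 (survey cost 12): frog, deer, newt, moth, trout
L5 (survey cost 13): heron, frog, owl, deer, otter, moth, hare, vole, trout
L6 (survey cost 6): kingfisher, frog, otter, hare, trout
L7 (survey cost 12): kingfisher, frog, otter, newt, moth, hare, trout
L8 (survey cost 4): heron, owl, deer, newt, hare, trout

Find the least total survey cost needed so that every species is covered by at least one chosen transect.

13

L2, L8 cover every species at survey cost 9 + 4 = 13.
Any cover uses at least 2 transects; among all covering selections none totals below 13.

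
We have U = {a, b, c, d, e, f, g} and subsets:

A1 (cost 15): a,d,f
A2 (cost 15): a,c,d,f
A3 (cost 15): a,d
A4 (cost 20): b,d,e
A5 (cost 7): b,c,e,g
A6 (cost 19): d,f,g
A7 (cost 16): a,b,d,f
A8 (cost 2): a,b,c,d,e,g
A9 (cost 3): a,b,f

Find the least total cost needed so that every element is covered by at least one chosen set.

5

A8, A9 cover every element at cost 2 + 3 = 5.
Any cover uses at least 2 sets; among all covering selections none totals below 5.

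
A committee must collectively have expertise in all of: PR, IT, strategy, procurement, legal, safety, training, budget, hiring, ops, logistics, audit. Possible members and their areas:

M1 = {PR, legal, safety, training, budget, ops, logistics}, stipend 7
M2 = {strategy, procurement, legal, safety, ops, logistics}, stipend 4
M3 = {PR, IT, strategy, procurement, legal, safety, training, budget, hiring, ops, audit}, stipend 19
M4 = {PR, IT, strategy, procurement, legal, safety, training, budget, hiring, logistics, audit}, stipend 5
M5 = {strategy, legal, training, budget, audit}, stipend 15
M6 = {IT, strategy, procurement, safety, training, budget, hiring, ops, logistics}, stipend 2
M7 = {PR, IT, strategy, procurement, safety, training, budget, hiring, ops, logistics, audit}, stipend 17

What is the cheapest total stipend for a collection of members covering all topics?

7

M4, M6 cover every topic at stipend 5 + 2 = 7.
Any cover uses at least 2 members; among all covering selections none totals below 7.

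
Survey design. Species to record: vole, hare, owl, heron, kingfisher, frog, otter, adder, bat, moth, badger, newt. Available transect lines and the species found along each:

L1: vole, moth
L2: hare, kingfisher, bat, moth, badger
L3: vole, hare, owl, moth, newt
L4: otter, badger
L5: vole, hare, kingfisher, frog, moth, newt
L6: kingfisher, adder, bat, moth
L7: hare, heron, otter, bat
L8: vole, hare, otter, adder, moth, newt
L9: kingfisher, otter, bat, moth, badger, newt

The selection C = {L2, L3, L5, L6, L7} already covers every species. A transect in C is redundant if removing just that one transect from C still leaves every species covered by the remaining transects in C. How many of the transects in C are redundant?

0

Drop L2: badger uncovered — not redundant.
Drop L3: owl uncovered — not redundant.
Drop L5: frog uncovered — not redundant.
Drop L6: adder uncovered — not redundant.
Drop L7: heron, otter uncovered — not redundant.
None of the transects in C is redundant.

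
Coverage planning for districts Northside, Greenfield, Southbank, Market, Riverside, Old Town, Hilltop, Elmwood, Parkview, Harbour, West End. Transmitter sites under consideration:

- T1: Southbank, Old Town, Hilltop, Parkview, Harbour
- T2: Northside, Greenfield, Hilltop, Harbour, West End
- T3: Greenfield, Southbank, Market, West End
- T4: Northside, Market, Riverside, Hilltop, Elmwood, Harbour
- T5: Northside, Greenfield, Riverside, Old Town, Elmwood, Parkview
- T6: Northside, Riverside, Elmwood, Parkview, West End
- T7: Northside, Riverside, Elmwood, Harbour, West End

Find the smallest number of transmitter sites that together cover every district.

3

T1, T2, T4 together cover {Northside, Greenfield, Southbank, Market, Riverside, Old Town, Hilltop, Elmwood, Parkview, Harbour, West End} — every district.
No 2 of the 7 transmitter sites cover everything (all 21 pairs fall short), so 3 is minimum.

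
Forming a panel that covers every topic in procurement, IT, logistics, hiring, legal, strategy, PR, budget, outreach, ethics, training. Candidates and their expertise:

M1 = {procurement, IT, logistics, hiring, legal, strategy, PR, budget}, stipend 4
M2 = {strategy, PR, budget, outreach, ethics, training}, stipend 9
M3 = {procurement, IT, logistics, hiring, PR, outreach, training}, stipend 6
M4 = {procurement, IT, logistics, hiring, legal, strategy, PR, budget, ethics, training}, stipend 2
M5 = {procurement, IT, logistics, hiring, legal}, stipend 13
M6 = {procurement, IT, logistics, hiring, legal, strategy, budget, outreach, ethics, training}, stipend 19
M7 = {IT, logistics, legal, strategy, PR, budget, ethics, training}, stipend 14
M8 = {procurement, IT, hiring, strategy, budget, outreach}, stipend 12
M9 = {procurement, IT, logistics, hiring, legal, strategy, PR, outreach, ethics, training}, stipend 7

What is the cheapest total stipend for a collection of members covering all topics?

8

M3, M4 cover every topic at stipend 6 + 2 = 8.
Any cover uses at least 2 members; among all covering selections none totals below 8.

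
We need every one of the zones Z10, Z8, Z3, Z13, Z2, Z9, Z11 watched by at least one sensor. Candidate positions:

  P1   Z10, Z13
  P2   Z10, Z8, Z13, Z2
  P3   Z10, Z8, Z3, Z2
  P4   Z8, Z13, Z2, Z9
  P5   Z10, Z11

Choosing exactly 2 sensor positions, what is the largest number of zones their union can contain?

6

Choosing P3, P4 covers {Z10, Z8, Z3, Z13, Z2, Z9} — 6 zones.
No choice of 2 sensor positions does better; here Z11 is left uncovered.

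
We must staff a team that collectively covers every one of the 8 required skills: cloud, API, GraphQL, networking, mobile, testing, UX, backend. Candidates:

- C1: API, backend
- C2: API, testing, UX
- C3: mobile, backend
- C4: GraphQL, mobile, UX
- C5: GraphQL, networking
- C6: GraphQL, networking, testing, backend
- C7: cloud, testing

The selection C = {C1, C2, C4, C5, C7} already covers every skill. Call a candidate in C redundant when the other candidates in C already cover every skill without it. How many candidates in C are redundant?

1

Drop C1: backend uncovered — not redundant.
Drop C2: the rest still cover every skill — redundant.
Drop C4: mobile uncovered — not redundant.
Drop C5: networking uncovered — not redundant.
Drop C7: cloud uncovered — not redundant.
1 redundant: C2.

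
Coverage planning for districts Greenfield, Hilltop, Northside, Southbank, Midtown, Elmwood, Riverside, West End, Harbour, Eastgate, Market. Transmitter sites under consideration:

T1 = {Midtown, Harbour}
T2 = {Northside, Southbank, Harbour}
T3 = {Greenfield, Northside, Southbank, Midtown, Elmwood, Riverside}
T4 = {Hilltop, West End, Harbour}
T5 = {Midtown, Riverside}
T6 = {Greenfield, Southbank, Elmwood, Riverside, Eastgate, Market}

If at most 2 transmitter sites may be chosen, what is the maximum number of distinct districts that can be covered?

Choosing T3, T4 covers {Greenfield, Hilltop, Northside, Southbank, Midtown, Elmwood, Riverside, West End, Harbour} — 9 districts.
No choice of 2 transmitter sites does better; here Eastgate, Market are left uncovered.

9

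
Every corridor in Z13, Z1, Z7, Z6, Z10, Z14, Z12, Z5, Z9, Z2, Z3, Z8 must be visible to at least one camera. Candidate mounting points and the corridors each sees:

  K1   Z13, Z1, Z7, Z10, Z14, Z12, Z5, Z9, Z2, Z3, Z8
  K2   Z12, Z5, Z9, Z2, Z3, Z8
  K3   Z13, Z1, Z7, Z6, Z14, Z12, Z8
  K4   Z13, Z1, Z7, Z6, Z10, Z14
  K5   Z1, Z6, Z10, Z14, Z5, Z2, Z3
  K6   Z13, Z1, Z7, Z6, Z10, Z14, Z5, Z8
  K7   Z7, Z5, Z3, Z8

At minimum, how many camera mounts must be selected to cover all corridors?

2

K1, K3 together cover {Z13, Z1, Z7, Z6, Z10, Z14, Z12, Z5, Z9, Z2, Z3, Z8} — every corridor.
No single camera mount contains all 12 corridors, so 2 is optimal.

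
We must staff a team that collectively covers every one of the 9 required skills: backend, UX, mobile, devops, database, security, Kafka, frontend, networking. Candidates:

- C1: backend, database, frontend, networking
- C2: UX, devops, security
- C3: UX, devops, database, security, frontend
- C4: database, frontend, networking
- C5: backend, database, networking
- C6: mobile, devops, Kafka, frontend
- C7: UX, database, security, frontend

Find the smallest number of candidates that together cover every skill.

3

C1, C2, C6 together cover {backend, UX, mobile, devops, database, security, Kafka, frontend, networking} — every skill.
No 2 of the 7 candidates cover everything (all 21 pairs fall short), so 3 is minimum.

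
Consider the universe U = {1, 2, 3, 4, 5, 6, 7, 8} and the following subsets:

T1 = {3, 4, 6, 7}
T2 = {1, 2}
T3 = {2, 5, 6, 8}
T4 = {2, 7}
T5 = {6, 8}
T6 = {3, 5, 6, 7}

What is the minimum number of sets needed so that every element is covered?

3

T1, T2, T3 together cover {1, 2, 3, 4, 5, 6, 7, 8} — every element.
No 2 of the 6 sets cover everything (all 15 pairs fall short), so 3 is minimum.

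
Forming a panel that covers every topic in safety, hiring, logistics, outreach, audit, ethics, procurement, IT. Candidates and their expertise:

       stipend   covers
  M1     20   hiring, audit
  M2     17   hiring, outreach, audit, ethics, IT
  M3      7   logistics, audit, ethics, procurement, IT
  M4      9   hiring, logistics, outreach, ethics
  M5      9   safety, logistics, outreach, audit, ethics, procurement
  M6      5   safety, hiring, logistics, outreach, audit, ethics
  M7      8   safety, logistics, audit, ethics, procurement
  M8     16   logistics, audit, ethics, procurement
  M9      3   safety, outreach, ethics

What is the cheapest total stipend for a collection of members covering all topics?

M3, M6 cover every topic at stipend 7 + 5 = 12.
Any cover uses at least 2 members; among all covering selections none totals below 12.

12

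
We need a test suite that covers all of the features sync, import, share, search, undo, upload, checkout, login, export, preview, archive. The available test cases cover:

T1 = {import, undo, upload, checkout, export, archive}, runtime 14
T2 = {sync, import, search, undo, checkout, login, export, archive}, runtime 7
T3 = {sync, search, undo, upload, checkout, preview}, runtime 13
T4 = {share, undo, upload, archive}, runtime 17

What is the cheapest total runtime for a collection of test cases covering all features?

37

T2, T3, T4 cover every feature at runtime 7 + 13 + 17 = 37.
Any cover uses at least 3 test cases; among all covering selections none totals below 37.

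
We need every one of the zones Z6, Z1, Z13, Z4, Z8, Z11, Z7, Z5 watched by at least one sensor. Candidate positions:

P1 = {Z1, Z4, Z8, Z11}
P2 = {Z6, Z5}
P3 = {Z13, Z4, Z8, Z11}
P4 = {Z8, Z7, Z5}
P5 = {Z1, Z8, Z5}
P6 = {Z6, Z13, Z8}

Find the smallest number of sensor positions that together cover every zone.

P1, P4, P6 together cover {Z6, Z1, Z13, Z4, Z8, Z11, Z7, Z5} — every zone.
No 2 of the 6 sensor positions cover everything (all 15 pairs fall short), so 3 is minimum.

3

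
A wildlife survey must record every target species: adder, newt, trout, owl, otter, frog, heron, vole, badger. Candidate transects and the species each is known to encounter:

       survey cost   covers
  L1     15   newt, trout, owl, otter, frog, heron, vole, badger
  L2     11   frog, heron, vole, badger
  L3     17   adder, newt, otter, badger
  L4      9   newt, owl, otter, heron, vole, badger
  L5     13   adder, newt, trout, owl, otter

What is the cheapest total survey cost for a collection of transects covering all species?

L2, L5 cover every species at survey cost 11 + 13 = 24.
Any cover uses at least 2 transects; among all covering selections none totals below 24.
Greedy by coverage-per-survey cost would pick L4, L5, L2 for 33 — worse than the optimum 24.

24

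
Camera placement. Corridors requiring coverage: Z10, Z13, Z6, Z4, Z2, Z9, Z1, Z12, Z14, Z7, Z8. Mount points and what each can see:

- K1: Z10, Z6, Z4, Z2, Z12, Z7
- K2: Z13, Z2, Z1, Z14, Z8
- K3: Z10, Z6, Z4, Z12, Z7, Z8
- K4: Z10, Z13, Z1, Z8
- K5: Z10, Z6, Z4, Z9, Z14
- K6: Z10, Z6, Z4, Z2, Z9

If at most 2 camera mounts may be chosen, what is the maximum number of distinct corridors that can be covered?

Choosing K1, K2 covers {Z10, Z13, Z6, Z4, Z2, Z1, Z12, Z14, Z7, Z8} — 10 corridors.
No choice of 2 camera mounts does better; here Z9 is left uncovered.

10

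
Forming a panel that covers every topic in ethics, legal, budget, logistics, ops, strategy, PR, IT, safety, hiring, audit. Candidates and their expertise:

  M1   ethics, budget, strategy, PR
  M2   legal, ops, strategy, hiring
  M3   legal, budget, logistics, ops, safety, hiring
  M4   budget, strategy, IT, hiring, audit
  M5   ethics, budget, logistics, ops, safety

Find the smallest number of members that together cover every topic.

3

M1, M3, M4 together cover {ethics, legal, budget, logistics, ops, strategy, PR, IT, safety, hiring, audit} — every topic.
No 2 of the 5 members cover everything (all 10 pairs fall short), so 3 is minimum.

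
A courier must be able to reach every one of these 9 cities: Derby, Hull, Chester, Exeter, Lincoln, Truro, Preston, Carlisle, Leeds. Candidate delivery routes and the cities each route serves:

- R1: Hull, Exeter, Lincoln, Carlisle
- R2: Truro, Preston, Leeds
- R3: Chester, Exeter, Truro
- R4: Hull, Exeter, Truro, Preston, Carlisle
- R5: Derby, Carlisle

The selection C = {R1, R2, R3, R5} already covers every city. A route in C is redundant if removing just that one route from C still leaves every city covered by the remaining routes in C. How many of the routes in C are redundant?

0

Drop R1: Hull, Lincoln uncovered — not redundant.
Drop R2: Preston, Leeds uncovered — not redundant.
Drop R3: Chester uncovered — not redundant.
Drop R5: Derby uncovered — not redundant.
None of the routes in C is redundant.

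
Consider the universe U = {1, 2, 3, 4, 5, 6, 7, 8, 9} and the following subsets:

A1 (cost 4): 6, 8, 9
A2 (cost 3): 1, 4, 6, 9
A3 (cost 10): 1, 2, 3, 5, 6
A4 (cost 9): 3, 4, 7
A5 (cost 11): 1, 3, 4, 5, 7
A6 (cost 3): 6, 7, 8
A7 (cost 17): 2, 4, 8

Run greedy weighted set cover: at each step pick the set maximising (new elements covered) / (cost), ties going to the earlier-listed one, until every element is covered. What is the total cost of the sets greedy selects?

16

Pick 1: A2 adds 4 new (1, 4, 6, 9) at cost 3 (ratio 4/3).
Pick 2: A6 adds 2 new (7, 8) at cost 3 (ratio 2/3).
Pick 3: A3 adds 3 new (2, 3, 5) at cost 10 (ratio 3/10).
Greedy total cost: 3 + 3 + 10 = 16.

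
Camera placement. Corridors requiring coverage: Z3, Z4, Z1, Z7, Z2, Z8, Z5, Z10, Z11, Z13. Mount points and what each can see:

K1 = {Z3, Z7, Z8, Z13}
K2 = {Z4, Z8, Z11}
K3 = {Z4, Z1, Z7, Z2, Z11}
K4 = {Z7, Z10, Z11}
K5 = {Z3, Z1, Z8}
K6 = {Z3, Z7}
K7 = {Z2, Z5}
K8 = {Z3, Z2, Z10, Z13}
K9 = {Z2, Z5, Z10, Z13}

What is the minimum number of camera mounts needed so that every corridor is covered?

K1, K3, K9 together cover {Z3, Z4, Z1, Z7, Z2, Z8, Z5, Z10, Z11, Z13} — every corridor.
No 2 of the 9 camera mounts cover everything (all 36 pairs fall short), so 3 is minimum.

3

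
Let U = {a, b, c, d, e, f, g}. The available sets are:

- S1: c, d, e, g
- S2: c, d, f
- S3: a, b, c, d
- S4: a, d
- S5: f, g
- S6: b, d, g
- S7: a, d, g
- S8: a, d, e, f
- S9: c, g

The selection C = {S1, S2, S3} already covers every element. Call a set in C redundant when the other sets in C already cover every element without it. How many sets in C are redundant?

0

Drop S1: e, g uncovered — not redundant.
Drop S2: f uncovered — not redundant.
Drop S3: a, b uncovered — not redundant.
None of the sets in C is redundant.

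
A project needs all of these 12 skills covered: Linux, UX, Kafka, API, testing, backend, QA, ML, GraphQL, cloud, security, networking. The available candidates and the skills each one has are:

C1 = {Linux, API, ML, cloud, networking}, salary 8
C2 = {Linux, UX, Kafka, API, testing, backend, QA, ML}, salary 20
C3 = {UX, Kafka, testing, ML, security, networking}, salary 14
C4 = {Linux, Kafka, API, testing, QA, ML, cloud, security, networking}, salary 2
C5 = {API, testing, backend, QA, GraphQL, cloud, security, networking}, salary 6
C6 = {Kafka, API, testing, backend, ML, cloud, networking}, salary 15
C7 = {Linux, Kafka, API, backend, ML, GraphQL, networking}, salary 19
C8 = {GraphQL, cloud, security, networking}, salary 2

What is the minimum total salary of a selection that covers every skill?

22

C2, C8 cover every skill at salary 20 + 2 = 22.
Any cover uses at least 2 candidates; among all covering selections none totals below 22.
Greedy by coverage-per-salary would pick C4, C8, C5, C3 for 24 — worse than the optimum 22.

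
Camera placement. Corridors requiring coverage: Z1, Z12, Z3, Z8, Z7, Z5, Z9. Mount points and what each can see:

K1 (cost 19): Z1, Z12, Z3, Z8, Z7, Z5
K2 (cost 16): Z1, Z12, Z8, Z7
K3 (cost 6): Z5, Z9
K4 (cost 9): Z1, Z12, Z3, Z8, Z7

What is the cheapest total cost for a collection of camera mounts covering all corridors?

15

K3, K4 cover every corridor at cost 6 + 9 = 15.
Any cover uses at least 2 camera mounts; among all covering selections none totals below 15.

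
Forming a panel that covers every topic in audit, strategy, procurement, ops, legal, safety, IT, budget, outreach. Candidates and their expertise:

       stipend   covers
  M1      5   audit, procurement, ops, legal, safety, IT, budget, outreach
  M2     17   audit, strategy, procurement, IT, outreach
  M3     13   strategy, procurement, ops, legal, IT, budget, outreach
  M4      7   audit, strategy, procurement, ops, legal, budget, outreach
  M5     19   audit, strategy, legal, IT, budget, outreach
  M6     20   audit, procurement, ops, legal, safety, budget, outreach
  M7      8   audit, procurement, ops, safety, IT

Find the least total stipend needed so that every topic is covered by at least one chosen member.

12

M1, M4 cover every topic at stipend 5 + 7 = 12.
Any cover uses at least 2 members; among all covering selections none totals below 12.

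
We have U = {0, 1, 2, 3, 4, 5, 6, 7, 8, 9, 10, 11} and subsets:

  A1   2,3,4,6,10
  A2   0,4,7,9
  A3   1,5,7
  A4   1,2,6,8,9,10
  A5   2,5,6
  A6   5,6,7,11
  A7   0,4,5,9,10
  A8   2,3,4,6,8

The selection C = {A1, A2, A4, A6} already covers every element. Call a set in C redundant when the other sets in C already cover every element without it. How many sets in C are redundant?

Drop A1: 3 uncovered — not redundant.
Drop A2: 0 uncovered — not redundant.
Drop A4: 1, 8 uncovered — not redundant.
Drop A6: 5, 11 uncovered — not redundant.
None of the sets in C is redundant.

0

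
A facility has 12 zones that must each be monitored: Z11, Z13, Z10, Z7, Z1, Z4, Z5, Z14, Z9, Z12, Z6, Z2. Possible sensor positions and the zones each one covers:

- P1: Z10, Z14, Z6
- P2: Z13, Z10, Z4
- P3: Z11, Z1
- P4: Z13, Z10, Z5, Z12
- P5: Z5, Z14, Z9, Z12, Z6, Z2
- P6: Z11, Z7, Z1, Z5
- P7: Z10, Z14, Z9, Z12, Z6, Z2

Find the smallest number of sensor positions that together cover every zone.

3

P2, P5, P6 together cover {Z11, Z13, Z10, Z7, Z1, Z4, Z5, Z14, Z9, Z12, Z6, Z2} — every zone.
No 2 of the 7 sensor positions cover everything (all 21 pairs fall short), so 3 is minimum.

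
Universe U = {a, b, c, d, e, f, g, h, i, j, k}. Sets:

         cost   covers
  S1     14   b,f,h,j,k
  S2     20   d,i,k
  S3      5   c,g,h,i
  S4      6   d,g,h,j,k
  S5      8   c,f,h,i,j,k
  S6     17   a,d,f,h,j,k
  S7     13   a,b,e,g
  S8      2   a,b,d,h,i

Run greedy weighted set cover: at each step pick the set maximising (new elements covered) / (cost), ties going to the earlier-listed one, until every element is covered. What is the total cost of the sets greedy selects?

Pick 1: S8 adds 5 new (a, b, d, h, i) at cost 2 (ratio 5/2).
Pick 2: S4 adds 3 new (g, j, k) at cost 6 (ratio 3/6).
Pick 3: S5 adds 2 new (c, f) at cost 8 (ratio 2/8).
Pick 4: S7 adds 1 new (e) at cost 13 (ratio 1/13).
Greedy total cost: 2 + 6 + 8 + 13 = 29. (The true optimum is 23, so greedy overshoots here.)

29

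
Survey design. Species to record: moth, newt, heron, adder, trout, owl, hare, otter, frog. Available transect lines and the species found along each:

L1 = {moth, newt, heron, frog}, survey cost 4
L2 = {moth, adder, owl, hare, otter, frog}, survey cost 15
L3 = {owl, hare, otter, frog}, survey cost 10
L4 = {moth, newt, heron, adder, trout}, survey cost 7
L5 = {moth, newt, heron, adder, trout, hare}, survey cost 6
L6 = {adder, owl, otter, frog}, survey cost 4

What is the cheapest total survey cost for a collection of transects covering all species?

L5, L6 cover every species at survey cost 6 + 4 = 10.
Any cover uses at least 2 transects; among all covering selections none totals below 10.
Greedy by coverage-per-survey cost would pick L1, L6, L5 for 14 — worse than the optimum 10.

10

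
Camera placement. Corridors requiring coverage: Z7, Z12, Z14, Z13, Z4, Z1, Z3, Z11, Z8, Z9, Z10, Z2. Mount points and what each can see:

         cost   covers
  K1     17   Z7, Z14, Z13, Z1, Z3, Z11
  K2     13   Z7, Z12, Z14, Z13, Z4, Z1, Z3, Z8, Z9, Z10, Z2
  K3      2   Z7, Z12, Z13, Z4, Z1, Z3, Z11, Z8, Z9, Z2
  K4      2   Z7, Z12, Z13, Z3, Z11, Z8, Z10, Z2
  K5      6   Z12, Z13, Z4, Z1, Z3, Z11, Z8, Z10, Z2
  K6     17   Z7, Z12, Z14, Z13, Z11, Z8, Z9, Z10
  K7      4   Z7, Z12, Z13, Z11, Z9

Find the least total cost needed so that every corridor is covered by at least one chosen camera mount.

15

K2, K3 cover every corridor at cost 13 + 2 = 15.
Any cover uses at least 2 camera mounts; among all covering selections none totals below 15.
Greedy by coverage-per-cost would pick K3, K4, K2 for 17 — worse than the optimum 15.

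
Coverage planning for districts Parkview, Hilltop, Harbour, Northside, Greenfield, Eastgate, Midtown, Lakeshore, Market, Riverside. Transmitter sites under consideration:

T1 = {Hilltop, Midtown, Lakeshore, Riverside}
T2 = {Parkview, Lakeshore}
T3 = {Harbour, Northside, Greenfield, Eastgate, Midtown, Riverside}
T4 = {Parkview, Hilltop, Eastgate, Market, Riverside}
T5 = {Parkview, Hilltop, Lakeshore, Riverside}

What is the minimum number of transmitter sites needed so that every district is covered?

T1, T3, T4 together cover {Parkview, Hilltop, Harbour, Northside, Greenfield, Eastgate, Midtown, Lakeshore, Market, Riverside} — every district.
No 2 of the 5 transmitter sites cover everything (all 10 pairs fall short), so 3 is minimum.

3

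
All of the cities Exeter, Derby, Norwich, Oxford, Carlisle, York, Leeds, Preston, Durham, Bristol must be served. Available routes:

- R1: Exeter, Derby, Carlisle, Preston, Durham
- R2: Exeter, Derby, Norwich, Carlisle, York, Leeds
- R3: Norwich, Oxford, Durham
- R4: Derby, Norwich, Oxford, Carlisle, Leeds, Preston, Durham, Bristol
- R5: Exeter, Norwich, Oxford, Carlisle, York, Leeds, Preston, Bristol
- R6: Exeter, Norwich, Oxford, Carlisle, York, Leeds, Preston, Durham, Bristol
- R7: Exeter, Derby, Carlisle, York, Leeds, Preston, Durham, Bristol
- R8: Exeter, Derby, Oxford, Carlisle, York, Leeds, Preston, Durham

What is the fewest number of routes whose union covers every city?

2

R1, R5 together cover {Exeter, Derby, Norwich, Oxford, Carlisle, York, Leeds, Preston, Durham, Bristol} — every city.
No single route contains all 10 cities, so 2 is optimal.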